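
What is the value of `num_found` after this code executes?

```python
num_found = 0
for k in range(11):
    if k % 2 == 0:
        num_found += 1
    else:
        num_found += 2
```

Let's trace through this code step by step.

Initialize: num_found = 0
Entering loop: for k in range(11):

After execution: num_found = 16
16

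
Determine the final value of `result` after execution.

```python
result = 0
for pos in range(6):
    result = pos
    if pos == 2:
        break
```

Let's trace through this code step by step.

Initialize: result = 0
Entering loop: for pos in range(6):

After execution: result = 2
2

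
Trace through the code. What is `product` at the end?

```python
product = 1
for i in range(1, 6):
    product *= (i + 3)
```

Let's trace through this code step by step.

Initialize: product = 1
Entering loop: for i in range(1, 6):

After execution: product = 6720
6720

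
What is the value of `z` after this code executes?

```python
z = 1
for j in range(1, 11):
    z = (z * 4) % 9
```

Let's trace through this code step by step.

Initialize: z = 1
Entering loop: for j in range(1, 11):

After execution: z = 4
4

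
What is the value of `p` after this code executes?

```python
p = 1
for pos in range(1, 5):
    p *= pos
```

Let's trace through this code step by step.

Initialize: p = 1
Entering loop: for pos in range(1, 5):

After execution: p = 24
24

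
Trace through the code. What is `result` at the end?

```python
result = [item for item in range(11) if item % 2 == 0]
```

Let's trace through this code step by step.

Initialize: result = [item for item in range(11) if item % 2 == 0]

After execution: result = [0, 2, 4, 6, 8, 10]
[0, 2, 4, 6, 8, 10]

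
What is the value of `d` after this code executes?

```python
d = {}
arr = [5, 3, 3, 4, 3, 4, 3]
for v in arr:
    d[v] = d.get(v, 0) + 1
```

Let's trace through this code step by step.

Initialize: d = {}
Initialize: arr = [5, 3, 3, 4, 3, 4, 3]
Entering loop: for v in arr:

After execution: d = {5: 1, 3: 4, 4: 2}
{5: 1, 3: 4, 4: 2}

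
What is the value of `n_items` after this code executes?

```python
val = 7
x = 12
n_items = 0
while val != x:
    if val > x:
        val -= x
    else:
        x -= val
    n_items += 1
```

Let's trace through this code step by step.

Initialize: val = 7
Initialize: x = 12
Initialize: n_items = 0
Entering loop: while val != x:

After execution: n_items = 5
5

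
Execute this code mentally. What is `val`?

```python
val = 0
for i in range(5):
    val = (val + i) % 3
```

Let's trace through this code step by step.

Initialize: val = 0
Entering loop: for i in range(5):

After execution: val = 1
1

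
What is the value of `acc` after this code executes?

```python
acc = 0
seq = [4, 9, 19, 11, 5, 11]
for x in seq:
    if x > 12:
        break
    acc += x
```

Let's trace through this code step by step.

Initialize: acc = 0
Initialize: seq = [4, 9, 19, 11, 5, 11]
Entering loop: for x in seq:

After execution: acc = 13
13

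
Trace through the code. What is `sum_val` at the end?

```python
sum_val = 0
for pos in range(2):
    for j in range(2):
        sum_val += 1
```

Let's trace through this code step by step.

Initialize: sum_val = 0
Entering loop: for pos in range(2):

After execution: sum_val = 4
4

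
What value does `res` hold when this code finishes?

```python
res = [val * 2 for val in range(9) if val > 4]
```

Let's trace through this code step by step.

Initialize: res = [val * 2 for val in range(9) if val > 4]

After execution: res = [10, 12, 14, 16]
[10, 12, 14, 16]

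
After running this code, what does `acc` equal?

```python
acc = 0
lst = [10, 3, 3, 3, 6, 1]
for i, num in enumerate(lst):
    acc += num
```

Let's trace through this code step by step.

Initialize: acc = 0
Initialize: lst = [10, 3, 3, 3, 6, 1]
Entering loop: for i, num in enumerate(lst):

After execution: acc = 26
26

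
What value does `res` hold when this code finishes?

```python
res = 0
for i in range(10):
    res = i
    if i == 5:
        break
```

Let's trace through this code step by step.

Initialize: res = 0
Entering loop: for i in range(10):

After execution: res = 5
5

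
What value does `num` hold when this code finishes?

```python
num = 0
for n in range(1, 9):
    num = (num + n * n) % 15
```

Let's trace through this code step by step.

Initialize: num = 0
Entering loop: for n in range(1, 9):

After execution: num = 9
9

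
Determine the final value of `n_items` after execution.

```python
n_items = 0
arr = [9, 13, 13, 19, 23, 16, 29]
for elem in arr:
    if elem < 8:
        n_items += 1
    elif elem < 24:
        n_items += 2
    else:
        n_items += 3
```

Let's trace through this code step by step.

Initialize: n_items = 0
Initialize: arr = [9, 13, 13, 19, 23, 16, 29]
Entering loop: for elem in arr:

After execution: n_items = 15
15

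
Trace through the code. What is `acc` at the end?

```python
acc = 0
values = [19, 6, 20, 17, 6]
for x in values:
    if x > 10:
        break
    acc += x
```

Let's trace through this code step by step.

Initialize: acc = 0
Initialize: values = [19, 6, 20, 17, 6]
Entering loop: for x in values:

After execution: acc = 0
0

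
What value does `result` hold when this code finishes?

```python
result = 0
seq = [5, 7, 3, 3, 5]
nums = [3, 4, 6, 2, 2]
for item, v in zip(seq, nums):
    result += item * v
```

Let's trace through this code step by step.

Initialize: result = 0
Initialize: seq = [5, 7, 3, 3, 5]
Initialize: nums = [3, 4, 6, 2, 2]
Entering loop: for item, v in zip(seq, nums):

After execution: result = 77
77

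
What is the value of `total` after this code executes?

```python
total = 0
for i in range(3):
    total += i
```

Let's trace through this code step by step.

Initialize: total = 0
Entering loop: for i in range(3):

After execution: total = 3
3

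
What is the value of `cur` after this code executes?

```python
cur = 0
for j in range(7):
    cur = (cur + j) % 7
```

Let's trace through this code step by step.

Initialize: cur = 0
Entering loop: for j in range(7):

After execution: cur = 0
0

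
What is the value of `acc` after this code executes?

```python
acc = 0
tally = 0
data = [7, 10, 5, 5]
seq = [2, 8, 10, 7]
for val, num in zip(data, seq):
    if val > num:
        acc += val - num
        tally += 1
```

Let's trace through this code step by step.

Initialize: acc = 0
Initialize: tally = 0
Initialize: data = [7, 10, 5, 5]
Initialize: seq = [2, 8, 10, 7]
Entering loop: for val, num in zip(data, seq):

After execution: acc = 7
7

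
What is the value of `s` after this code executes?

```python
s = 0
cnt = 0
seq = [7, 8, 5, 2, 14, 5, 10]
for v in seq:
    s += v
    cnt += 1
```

Let's trace through this code step by step.

Initialize: s = 0
Initialize: cnt = 0
Initialize: seq = [7, 8, 5, 2, 14, 5, 10]
Entering loop: for v in seq:

After execution: s = 51
51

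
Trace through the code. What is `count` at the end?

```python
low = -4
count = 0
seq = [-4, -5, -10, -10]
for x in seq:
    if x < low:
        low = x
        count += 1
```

Let's trace through this code step by step.

Initialize: low = -4
Initialize: count = 0
Initialize: seq = [-4, -5, -10, -10]
Entering loop: for x in seq:

After execution: count = 2
2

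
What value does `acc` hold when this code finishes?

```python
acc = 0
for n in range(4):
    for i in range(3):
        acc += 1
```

Let's trace through this code step by step.

Initialize: acc = 0
Entering loop: for n in range(4):

After execution: acc = 12
12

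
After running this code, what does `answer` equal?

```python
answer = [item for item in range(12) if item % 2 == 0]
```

Let's trace through this code step by step.

Initialize: answer = [item for item in range(12) if item % 2 == 0]

After execution: answer = [0, 2, 4, 6, 8, 10]
[0, 2, 4, 6, 8, 10]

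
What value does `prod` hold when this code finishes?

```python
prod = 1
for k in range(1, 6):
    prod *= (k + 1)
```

Let's trace through this code step by step.

Initialize: prod = 1
Entering loop: for k in range(1, 6):

After execution: prod = 720
720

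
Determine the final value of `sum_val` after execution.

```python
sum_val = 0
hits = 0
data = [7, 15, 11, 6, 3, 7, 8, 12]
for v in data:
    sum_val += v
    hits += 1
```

Let's trace through this code step by step.

Initialize: sum_val = 0
Initialize: hits = 0
Initialize: data = [7, 15, 11, 6, 3, 7, 8, 12]
Entering loop: for v in data:

After execution: sum_val = 69
69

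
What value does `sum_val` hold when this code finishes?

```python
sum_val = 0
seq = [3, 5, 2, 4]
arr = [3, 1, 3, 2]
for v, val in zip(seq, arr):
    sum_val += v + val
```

Let's trace through this code step by step.

Initialize: sum_val = 0
Initialize: seq = [3, 5, 2, 4]
Initialize: arr = [3, 1, 3, 2]
Entering loop: for v, val in zip(seq, arr):

After execution: sum_val = 23
23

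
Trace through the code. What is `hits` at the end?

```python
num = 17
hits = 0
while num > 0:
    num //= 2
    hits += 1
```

Let's trace through this code step by step.

Initialize: num = 17
Initialize: hits = 0
Entering loop: while num > 0:

After execution: hits = 5
5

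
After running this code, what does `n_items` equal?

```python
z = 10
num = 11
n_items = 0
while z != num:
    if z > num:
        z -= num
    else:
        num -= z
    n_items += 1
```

Let's trace through this code step by step.

Initialize: z = 10
Initialize: num = 11
Initialize: n_items = 0
Entering loop: while z != num:

After execution: n_items = 10
10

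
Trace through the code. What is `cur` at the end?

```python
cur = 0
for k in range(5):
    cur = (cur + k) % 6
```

Let's trace through this code step by step.

Initialize: cur = 0
Entering loop: for k in range(5):

After execution: cur = 4
4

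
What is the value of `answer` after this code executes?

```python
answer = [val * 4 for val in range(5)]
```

Let's trace through this code step by step.

Initialize: answer = [val * 4 for val in range(5)]

After execution: answer = [0, 4, 8, 12, 16]
[0, 4, 8, 12, 16]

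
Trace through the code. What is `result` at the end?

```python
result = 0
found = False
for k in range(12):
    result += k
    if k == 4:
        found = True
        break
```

Let's trace through this code step by step.

Initialize: result = 0
Initialize: found = False
Entering loop: for k in range(12):

After execution: result = 10
10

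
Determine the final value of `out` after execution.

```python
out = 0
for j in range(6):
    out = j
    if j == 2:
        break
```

Let's trace through this code step by step.

Initialize: out = 0
Entering loop: for j in range(6):

After execution: out = 2
2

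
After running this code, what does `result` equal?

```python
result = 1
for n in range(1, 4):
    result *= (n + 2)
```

Let's trace through this code step by step.

Initialize: result = 1
Entering loop: for n in range(1, 4):

After execution: result = 60
60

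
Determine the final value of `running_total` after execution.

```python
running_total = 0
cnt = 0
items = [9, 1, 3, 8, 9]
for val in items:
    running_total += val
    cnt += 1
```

Let's trace through this code step by step.

Initialize: running_total = 0
Initialize: cnt = 0
Initialize: items = [9, 1, 3, 8, 9]
Entering loop: for val in items:

After execution: running_total = 30
30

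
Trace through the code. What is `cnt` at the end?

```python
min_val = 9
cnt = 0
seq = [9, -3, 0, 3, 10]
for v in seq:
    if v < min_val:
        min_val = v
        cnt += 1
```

Let's trace through this code step by step.

Initialize: min_val = 9
Initialize: cnt = 0
Initialize: seq = [9, -3, 0, 3, 10]
Entering loop: for v in seq:

After execution: cnt = 1
1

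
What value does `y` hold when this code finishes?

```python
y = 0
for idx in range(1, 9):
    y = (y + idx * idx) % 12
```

Let's trace through this code step by step.

Initialize: y = 0
Entering loop: for idx in range(1, 9):

After execution: y = 0
0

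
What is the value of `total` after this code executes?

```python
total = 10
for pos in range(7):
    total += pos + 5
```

Let's trace through this code step by step.

Initialize: total = 10
Entering loop: for pos in range(7):

After execution: total = 66
66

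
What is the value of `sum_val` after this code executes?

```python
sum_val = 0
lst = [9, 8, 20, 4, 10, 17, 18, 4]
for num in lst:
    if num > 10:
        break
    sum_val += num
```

Let's trace through this code step by step.

Initialize: sum_val = 0
Initialize: lst = [9, 8, 20, 4, 10, 17, 18, 4]
Entering loop: for num in lst:

After execution: sum_val = 17
17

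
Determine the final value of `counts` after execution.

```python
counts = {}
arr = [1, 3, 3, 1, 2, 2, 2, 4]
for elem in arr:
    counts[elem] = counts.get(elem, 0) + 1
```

Let's trace through this code step by step.

Initialize: counts = {}
Initialize: arr = [1, 3, 3, 1, 2, 2, 2, 4]
Entering loop: for elem in arr:

After execution: counts = {1: 2, 3: 2, 2: 3, 4: 1}
{1: 2, 3: 2, 2: 3, 4: 1}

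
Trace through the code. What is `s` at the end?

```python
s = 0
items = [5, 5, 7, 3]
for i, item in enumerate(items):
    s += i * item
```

Let's trace through this code step by step.

Initialize: s = 0
Initialize: items = [5, 5, 7, 3]
Entering loop: for i, item in enumerate(items):

After execution: s = 28
28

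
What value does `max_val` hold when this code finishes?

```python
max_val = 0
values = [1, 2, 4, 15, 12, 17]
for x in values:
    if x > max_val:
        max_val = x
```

Let's trace through this code step by step.

Initialize: max_val = 0
Initialize: values = [1, 2, 4, 15, 12, 17]
Entering loop: for x in values:

After execution: max_val = 17
17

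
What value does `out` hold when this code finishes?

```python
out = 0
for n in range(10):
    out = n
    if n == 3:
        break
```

Let's trace through this code step by step.

Initialize: out = 0
Entering loop: for n in range(10):

After execution: out = 3
3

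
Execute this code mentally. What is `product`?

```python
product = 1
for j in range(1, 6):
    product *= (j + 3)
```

Let's trace through this code step by step.

Initialize: product = 1
Entering loop: for j in range(1, 6):

After execution: product = 6720
6720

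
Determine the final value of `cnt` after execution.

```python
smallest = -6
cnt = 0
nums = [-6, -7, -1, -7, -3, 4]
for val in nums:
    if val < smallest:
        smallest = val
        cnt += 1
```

Let's trace through this code step by step.

Initialize: smallest = -6
Initialize: cnt = 0
Initialize: nums = [-6, -7, -1, -7, -3, 4]
Entering loop: for val in nums:

After execution: cnt = 1
1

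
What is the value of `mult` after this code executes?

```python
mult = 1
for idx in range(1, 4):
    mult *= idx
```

Let's trace through this code step by step.

Initialize: mult = 1
Entering loop: for idx in range(1, 4):

After execution: mult = 6
6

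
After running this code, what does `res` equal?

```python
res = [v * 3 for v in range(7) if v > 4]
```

Let's trace through this code step by step.

Initialize: res = [v * 3 for v in range(7) if v > 4]

After execution: res = [15, 18]
[15, 18]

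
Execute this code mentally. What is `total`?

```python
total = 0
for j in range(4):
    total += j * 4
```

Let's trace through this code step by step.

Initialize: total = 0
Entering loop: for j in range(4):

After execution: total = 24
24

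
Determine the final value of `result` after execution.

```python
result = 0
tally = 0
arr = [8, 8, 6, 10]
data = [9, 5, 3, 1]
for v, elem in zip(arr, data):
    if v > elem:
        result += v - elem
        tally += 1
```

Let's trace through this code step by step.

Initialize: result = 0
Initialize: tally = 0
Initialize: arr = [8, 8, 6, 10]
Initialize: data = [9, 5, 3, 1]
Entering loop: for v, elem in zip(arr, data):

After execution: result = 15
15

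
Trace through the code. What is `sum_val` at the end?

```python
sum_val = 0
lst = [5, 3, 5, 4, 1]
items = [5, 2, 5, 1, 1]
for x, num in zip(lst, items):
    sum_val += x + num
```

Let's trace through this code step by step.

Initialize: sum_val = 0
Initialize: lst = [5, 3, 5, 4, 1]
Initialize: items = [5, 2, 5, 1, 1]
Entering loop: for x, num in zip(lst, items):

After execution: sum_val = 32
32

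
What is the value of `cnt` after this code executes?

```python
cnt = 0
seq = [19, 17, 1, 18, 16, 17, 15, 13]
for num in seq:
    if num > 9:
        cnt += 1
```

Let's trace through this code step by step.

Initialize: cnt = 0
Initialize: seq = [19, 17, 1, 18, 16, 17, 15, 13]
Entering loop: for num in seq:

After execution: cnt = 7
7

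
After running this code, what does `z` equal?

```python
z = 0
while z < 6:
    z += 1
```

Let's trace through this code step by step.

Initialize: z = 0
Entering loop: while z < 6:

After execution: z = 6
6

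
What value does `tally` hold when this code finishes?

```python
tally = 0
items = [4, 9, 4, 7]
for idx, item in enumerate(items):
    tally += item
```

Let's trace through this code step by step.

Initialize: tally = 0
Initialize: items = [4, 9, 4, 7]
Entering loop: for idx, item in enumerate(items):

After execution: tally = 24
24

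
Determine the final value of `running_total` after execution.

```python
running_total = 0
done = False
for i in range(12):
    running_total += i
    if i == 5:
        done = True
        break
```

Let's trace through this code step by step.

Initialize: running_total = 0
Initialize: done = False
Entering loop: for i in range(12):

After execution: running_total = 15
15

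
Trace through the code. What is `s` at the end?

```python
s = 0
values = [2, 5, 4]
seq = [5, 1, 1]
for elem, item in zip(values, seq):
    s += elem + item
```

Let's trace through this code step by step.

Initialize: s = 0
Initialize: values = [2, 5, 4]
Initialize: seq = [5, 1, 1]
Entering loop: for elem, item in zip(values, seq):

After execution: s = 18
18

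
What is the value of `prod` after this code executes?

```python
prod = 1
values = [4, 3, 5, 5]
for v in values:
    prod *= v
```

Let's trace through this code step by step.

Initialize: prod = 1
Initialize: values = [4, 3, 5, 5]
Entering loop: for v in values:

After execution: prod = 300
300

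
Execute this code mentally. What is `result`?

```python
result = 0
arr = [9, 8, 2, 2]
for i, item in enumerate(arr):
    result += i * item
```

Let's trace through this code step by step.

Initialize: result = 0
Initialize: arr = [9, 8, 2, 2]
Entering loop: for i, item in enumerate(arr):

After execution: result = 18
18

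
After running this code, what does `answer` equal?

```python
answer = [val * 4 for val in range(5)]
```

Let's trace through this code step by step.

Initialize: answer = [val * 4 for val in range(5)]

After execution: answer = [0, 4, 8, 12, 16]
[0, 4, 8, 12, 16]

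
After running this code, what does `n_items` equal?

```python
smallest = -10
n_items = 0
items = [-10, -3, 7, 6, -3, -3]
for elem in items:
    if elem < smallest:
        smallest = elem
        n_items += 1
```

Let's trace through this code step by step.

Initialize: smallest = -10
Initialize: n_items = 0
Initialize: items = [-10, -3, 7, 6, -3, -3]
Entering loop: for elem in items:

After execution: n_items = 0
0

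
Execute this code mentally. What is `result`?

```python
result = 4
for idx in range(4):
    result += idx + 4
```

Let's trace through this code step by step.

Initialize: result = 4
Entering loop: for idx in range(4):

After execution: result = 26
26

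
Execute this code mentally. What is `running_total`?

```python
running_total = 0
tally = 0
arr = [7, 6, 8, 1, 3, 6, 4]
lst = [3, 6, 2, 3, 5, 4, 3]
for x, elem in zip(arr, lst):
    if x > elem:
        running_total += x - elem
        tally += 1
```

Let's trace through this code step by step.

Initialize: running_total = 0
Initialize: tally = 0
Initialize: arr = [7, 6, 8, 1, 3, 6, 4]
Initialize: lst = [3, 6, 2, 3, 5, 4, 3]
Entering loop: for x, elem in zip(arr, lst):

After execution: running_total = 13
13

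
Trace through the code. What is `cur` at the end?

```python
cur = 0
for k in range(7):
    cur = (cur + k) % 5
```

Let's trace through this code step by step.

Initialize: cur = 0
Entering loop: for k in range(7):

After execution: cur = 1
1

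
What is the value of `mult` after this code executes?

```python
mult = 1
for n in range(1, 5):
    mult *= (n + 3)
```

Let's trace through this code step by step.

Initialize: mult = 1
Entering loop: for n in range(1, 5):

After execution: mult = 840
840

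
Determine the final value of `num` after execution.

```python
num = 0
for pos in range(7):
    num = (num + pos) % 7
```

Let's trace through this code step by step.

Initialize: num = 0
Entering loop: for pos in range(7):

After execution: num = 0
0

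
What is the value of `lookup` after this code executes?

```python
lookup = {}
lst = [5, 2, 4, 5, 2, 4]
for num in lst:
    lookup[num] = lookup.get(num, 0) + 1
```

Let's trace through this code step by step.

Initialize: lookup = {}
Initialize: lst = [5, 2, 4, 5, 2, 4]
Entering loop: for num in lst:

After execution: lookup = {5: 2, 2: 2, 4: 2}
{5: 2, 2: 2, 4: 2}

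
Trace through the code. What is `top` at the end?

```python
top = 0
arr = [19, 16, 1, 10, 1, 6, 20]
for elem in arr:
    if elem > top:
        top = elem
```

Let's trace through this code step by step.

Initialize: top = 0
Initialize: arr = [19, 16, 1, 10, 1, 6, 20]
Entering loop: for elem in arr:

After execution: top = 20
20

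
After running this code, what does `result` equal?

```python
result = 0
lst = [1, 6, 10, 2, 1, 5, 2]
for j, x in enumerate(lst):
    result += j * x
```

Let's trace through this code step by step.

Initialize: result = 0
Initialize: lst = [1, 6, 10, 2, 1, 5, 2]
Entering loop: for j, x in enumerate(lst):

After execution: result = 73
73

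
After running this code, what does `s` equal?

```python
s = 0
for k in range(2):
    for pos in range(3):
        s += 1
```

Let's trace through this code step by step.

Initialize: s = 0
Entering loop: for k in range(2):

After execution: s = 6
6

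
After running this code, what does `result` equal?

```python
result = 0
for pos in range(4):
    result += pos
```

Let's trace through this code step by step.

Initialize: result = 0
Entering loop: for pos in range(4):

After execution: result = 6
6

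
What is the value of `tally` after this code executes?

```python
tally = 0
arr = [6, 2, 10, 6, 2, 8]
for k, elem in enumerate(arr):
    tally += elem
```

Let's trace through this code step by step.

Initialize: tally = 0
Initialize: arr = [6, 2, 10, 6, 2, 8]
Entering loop: for k, elem in enumerate(arr):

After execution: tally = 34
34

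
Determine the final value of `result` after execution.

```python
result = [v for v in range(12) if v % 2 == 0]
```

Let's trace through this code step by step.

Initialize: result = [v for v in range(12) if v % 2 == 0]

After execution: result = [0, 2, 4, 6, 8, 10]
[0, 2, 4, 6, 8, 10]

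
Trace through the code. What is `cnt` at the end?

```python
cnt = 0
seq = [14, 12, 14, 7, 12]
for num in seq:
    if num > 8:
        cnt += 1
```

Let's trace through this code step by step.

Initialize: cnt = 0
Initialize: seq = [14, 12, 14, 7, 12]
Entering loop: for num in seq:

After execution: cnt = 4
4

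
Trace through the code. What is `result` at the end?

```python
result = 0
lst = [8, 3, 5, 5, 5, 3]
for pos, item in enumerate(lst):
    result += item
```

Let's trace through this code step by step.

Initialize: result = 0
Initialize: lst = [8, 3, 5, 5, 5, 3]
Entering loop: for pos, item in enumerate(lst):

After execution: result = 29
29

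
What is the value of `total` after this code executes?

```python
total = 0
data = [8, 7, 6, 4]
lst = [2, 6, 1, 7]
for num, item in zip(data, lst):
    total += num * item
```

Let's trace through this code step by step.

Initialize: total = 0
Initialize: data = [8, 7, 6, 4]
Initialize: lst = [2, 6, 1, 7]
Entering loop: for num, item in zip(data, lst):

After execution: total = 92
92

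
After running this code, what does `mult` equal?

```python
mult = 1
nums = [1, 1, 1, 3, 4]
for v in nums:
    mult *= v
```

Let's trace through this code step by step.

Initialize: mult = 1
Initialize: nums = [1, 1, 1, 3, 4]
Entering loop: for v in nums:

After execution: mult = 12
12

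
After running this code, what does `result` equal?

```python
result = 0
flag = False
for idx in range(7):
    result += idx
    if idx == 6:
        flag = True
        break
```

Let's trace through this code step by step.

Initialize: result = 0
Initialize: flag = False
Entering loop: for idx in range(7):

After execution: result = 21
21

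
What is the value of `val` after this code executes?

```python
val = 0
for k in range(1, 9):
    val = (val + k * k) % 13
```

Let's trace through this code step by step.

Initialize: val = 0
Entering loop: for k in range(1, 9):

After execution: val = 9
9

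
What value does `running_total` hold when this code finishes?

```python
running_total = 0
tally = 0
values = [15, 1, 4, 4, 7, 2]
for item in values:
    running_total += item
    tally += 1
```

Let's trace through this code step by step.

Initialize: running_total = 0
Initialize: tally = 0
Initialize: values = [15, 1, 4, 4, 7, 2]
Entering loop: for item in values:

After execution: running_total = 33
33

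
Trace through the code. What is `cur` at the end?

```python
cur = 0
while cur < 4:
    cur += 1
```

Let's trace through this code step by step.

Initialize: cur = 0
Entering loop: while cur < 4:

After execution: cur = 4
4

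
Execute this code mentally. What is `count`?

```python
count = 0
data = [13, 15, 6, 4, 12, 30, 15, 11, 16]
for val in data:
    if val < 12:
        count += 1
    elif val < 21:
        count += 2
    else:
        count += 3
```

Let's trace through this code step by step.

Initialize: count = 0
Initialize: data = [13, 15, 6, 4, 12, 30, 15, 11, 16]
Entering loop: for val in data:

After execution: count = 16
16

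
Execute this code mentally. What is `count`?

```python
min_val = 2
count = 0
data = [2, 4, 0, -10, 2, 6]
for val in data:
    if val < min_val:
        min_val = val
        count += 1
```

Let's trace through this code step by step.

Initialize: min_val = 2
Initialize: count = 0
Initialize: data = [2, 4, 0, -10, 2, 6]
Entering loop: for val in data:

After execution: count = 2
2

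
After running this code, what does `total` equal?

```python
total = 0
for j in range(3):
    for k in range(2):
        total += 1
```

Let's trace through this code step by step.

Initialize: total = 0
Entering loop: for j in range(3):

After execution: total = 6
6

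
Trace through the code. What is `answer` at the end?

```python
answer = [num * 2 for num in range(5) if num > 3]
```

Let's trace through this code step by step.

Initialize: answer = [num * 2 for num in range(5) if num > 3]

After execution: answer = [8]
[8]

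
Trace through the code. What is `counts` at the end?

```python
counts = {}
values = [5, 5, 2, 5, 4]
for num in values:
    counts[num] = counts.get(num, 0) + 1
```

Let's trace through this code step by step.

Initialize: counts = {}
Initialize: values = [5, 5, 2, 5, 4]
Entering loop: for num in values:

After execution: counts = {5: 3, 2: 1, 4: 1}
{5: 3, 2: 1, 4: 1}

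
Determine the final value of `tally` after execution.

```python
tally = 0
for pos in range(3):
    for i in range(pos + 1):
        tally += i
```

Let's trace through this code step by step.

Initialize: tally = 0
Entering loop: for pos in range(3):

After execution: tally = 4
4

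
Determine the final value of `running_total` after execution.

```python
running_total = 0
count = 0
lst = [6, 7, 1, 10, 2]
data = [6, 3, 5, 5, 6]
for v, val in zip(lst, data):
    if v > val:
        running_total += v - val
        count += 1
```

Let's trace through this code step by step.

Initialize: running_total = 0
Initialize: count = 0
Initialize: lst = [6, 7, 1, 10, 2]
Initialize: data = [6, 3, 5, 5, 6]
Entering loop: for v, val in zip(lst, data):

After execution: running_total = 9
9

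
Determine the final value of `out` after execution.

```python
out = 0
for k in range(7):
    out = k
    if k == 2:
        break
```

Let's trace through this code step by step.

Initialize: out = 0
Entering loop: for k in range(7):

After execution: out = 2
2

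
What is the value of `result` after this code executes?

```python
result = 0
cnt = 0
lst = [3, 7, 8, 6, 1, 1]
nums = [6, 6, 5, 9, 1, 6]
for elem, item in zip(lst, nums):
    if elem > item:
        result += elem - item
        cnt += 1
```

Let's trace through this code step by step.

Initialize: result = 0
Initialize: cnt = 0
Initialize: lst = [3, 7, 8, 6, 1, 1]
Initialize: nums = [6, 6, 5, 9, 1, 6]
Entering loop: for elem, item in zip(lst, nums):

After execution: result = 4
4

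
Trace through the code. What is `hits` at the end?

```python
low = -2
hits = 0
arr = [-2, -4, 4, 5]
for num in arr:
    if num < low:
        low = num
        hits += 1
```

Let's trace through this code step by step.

Initialize: low = -2
Initialize: hits = 0
Initialize: arr = [-2, -4, 4, 5]
Entering loop: for num in arr:

After execution: hits = 1
1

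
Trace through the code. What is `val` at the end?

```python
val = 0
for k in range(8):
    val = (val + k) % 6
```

Let's trace through this code step by step.

Initialize: val = 0
Entering loop: for k in range(8):

After execution: val = 4
4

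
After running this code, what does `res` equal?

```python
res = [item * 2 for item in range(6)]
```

Let's trace through this code step by step.

Initialize: res = [item * 2 for item in range(6)]

After execution: res = [0, 2, 4, 6, 8, 10]
[0, 2, 4, 6, 8, 10]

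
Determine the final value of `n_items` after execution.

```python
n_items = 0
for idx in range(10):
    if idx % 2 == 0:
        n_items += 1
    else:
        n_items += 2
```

Let's trace through this code step by step.

Initialize: n_items = 0
Entering loop: for idx in range(10):

After execution: n_items = 15
15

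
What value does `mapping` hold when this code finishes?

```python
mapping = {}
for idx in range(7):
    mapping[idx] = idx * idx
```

Let's trace through this code step by step.

Initialize: mapping = {}
Entering loop: for idx in range(7):

After execution: mapping = {0: 0, 1: 1, 2: 4, 3: 9, 4: 16, 5: 25, 6: 36}
{0: 0, 1: 1, 2: 4, 3: 9, 4: 16, 5: 25, 6: 36}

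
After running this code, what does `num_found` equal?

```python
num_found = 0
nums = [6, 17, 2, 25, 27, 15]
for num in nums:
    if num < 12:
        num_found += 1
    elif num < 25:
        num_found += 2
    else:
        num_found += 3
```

Let's trace through this code step by step.

Initialize: num_found = 0
Initialize: nums = [6, 17, 2, 25, 27, 15]
Entering loop: for num in nums:

After execution: num_found = 12
12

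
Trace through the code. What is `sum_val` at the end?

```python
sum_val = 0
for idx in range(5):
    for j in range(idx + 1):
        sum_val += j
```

Let's trace through this code step by step.

Initialize: sum_val = 0
Entering loop: for idx in range(5):

After execution: sum_val = 20
20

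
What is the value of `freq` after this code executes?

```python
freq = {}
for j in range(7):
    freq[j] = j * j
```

Let's trace through this code step by step.

Initialize: freq = {}
Entering loop: for j in range(7):

After execution: freq = {0: 0, 1: 1, 2: 4, 3: 9, 4: 16, 5: 25, 6: 36}
{0: 0, 1: 1, 2: 4, 3: 9, 4: 16, 5: 25, 6: 36}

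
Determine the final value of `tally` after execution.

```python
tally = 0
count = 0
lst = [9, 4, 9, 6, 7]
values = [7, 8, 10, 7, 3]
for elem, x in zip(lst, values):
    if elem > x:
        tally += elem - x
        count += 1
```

Let's trace through this code step by step.

Initialize: tally = 0
Initialize: count = 0
Initialize: lst = [9, 4, 9, 6, 7]
Initialize: values = [7, 8, 10, 7, 3]
Entering loop: for elem, x in zip(lst, values):

After execution: tally = 6
6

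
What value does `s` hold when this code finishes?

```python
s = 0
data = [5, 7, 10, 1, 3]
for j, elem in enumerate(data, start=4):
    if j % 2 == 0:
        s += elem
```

Let's trace through this code step by step.

Initialize: s = 0
Initialize: data = [5, 7, 10, 1, 3]
Entering loop: for j, elem in enumerate(data, start=4):

After execution: s = 18
18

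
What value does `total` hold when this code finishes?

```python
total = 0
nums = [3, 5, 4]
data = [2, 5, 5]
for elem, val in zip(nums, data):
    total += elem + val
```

Let's trace through this code step by step.

Initialize: total = 0
Initialize: nums = [3, 5, 4]
Initialize: data = [2, 5, 5]
Entering loop: for elem, val in zip(nums, data):

After execution: total = 24
24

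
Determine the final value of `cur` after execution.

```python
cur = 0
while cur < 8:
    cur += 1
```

Let's trace through this code step by step.

Initialize: cur = 0
Entering loop: while cur < 8:

After execution: cur = 8
8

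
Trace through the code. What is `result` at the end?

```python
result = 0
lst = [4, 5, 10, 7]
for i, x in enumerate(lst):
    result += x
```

Let's trace through this code step by step.

Initialize: result = 0
Initialize: lst = [4, 5, 10, 7]
Entering loop: for i, x in enumerate(lst):

After execution: result = 26
26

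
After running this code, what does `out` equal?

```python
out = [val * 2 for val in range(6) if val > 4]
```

Let's trace through this code step by step.

Initialize: out = [val * 2 for val in range(6) if val > 4]

After execution: out = [10]
[10]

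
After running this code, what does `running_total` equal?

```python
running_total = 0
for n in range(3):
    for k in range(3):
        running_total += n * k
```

Let's trace through this code step by step.

Initialize: running_total = 0
Entering loop: for n in range(3):

After execution: running_total = 9
9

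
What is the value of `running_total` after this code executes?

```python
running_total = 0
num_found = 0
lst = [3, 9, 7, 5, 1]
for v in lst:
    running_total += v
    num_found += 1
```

Let's trace through this code step by step.

Initialize: running_total = 0
Initialize: num_found = 0
Initialize: lst = [3, 9, 7, 5, 1]
Entering loop: for v in lst:

After execution: running_total = 25
25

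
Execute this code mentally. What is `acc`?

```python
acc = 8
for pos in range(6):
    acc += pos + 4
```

Let's trace through this code step by step.

Initialize: acc = 8
Entering loop: for pos in range(6):

After execution: acc = 47
47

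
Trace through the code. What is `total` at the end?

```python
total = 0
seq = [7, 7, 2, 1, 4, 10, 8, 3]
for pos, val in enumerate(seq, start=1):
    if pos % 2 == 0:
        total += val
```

Let's trace through this code step by step.

Initialize: total = 0
Initialize: seq = [7, 7, 2, 1, 4, 10, 8, 3]
Entering loop: for pos, val in enumerate(seq, start=1):

After execution: total = 21
21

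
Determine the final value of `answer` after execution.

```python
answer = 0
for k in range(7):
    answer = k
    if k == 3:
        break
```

Let's trace through this code step by step.

Initialize: answer = 0
Entering loop: for k in range(7):

After execution: answer = 3
3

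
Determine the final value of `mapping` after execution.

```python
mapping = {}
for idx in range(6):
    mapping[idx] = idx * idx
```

Let's trace through this code step by step.

Initialize: mapping = {}
Entering loop: for idx in range(6):

After execution: mapping = {0: 0, 1: 1, 2: 4, 3: 9, 4: 16, 5: 25}
{0: 0, 1: 1, 2: 4, 3: 9, 4: 16, 5: 25}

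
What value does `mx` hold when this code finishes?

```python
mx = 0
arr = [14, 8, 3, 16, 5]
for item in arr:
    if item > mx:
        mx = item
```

Let's trace through this code step by step.

Initialize: mx = 0
Initialize: arr = [14, 8, 3, 16, 5]
Entering loop: for item in arr:

After execution: mx = 16
16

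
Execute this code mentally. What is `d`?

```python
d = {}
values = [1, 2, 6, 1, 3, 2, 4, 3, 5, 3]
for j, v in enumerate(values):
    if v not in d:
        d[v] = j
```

Let's trace through this code step by step.

Initialize: d = {}
Initialize: values = [1, 2, 6, 1, 3, 2, 4, 3, 5, 3]
Entering loop: for j, v in enumerate(values):

After execution: d = {1: 0, 2: 1, 6: 2, 3: 4, 4: 6, 5: 8}
{1: 0, 2: 1, 6: 2, 3: 4, 4: 6, 5: 8}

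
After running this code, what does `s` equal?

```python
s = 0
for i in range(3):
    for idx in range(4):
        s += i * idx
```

Let's trace through this code step by step.

Initialize: s = 0
Entering loop: for i in range(3):

After execution: s = 18
18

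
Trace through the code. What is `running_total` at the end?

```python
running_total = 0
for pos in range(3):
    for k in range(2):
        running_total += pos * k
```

Let's trace through this code step by step.

Initialize: running_total = 0
Entering loop: for pos in range(3):

After execution: running_total = 3
3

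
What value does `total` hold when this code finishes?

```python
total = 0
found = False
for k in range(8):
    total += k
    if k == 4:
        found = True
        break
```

Let's trace through this code step by step.

Initialize: total = 0
Initialize: found = False
Entering loop: for k in range(8):

After execution: total = 10
10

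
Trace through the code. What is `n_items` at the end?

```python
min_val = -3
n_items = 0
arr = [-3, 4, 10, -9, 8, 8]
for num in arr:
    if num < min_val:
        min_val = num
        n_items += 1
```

Let's trace through this code step by step.

Initialize: min_val = -3
Initialize: n_items = 0
Initialize: arr = [-3, 4, 10, -9, 8, 8]
Entering loop: for num in arr:

After execution: n_items = 1
1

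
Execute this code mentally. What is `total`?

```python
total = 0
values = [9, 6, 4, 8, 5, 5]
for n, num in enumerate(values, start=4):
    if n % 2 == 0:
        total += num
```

Let's trace through this code step by step.

Initialize: total = 0
Initialize: values = [9, 6, 4, 8, 5, 5]
Entering loop: for n, num in enumerate(values, start=4):

After execution: total = 18
18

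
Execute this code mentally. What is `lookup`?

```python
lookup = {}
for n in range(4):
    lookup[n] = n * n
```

Let's trace through this code step by step.

Initialize: lookup = {}
Entering loop: for n in range(4):

After execution: lookup = {0: 0, 1: 1, 2: 4, 3: 9}
{0: 0, 1: 1, 2: 4, 3: 9}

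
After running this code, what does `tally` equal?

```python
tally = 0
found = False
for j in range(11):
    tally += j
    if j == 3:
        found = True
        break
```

Let's trace through this code step by step.

Initialize: tally = 0
Initialize: found = False
Entering loop: for j in range(11):

After execution: tally = 6
6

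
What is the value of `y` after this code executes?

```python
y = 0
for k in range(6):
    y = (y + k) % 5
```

Let's trace through this code step by step.

Initialize: y = 0
Entering loop: for k in range(6):

After execution: y = 0
0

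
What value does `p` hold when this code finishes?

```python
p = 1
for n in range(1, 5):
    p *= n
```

Let's trace through this code step by step.

Initialize: p = 1
Entering loop: for n in range(1, 5):

After execution: p = 24
24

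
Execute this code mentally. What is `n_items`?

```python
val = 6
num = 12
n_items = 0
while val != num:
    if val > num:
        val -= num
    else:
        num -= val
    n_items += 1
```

Let's trace through this code step by step.

Initialize: val = 6
Initialize: num = 12
Initialize: n_items = 0
Entering loop: while val != num:

After execution: n_items = 1
1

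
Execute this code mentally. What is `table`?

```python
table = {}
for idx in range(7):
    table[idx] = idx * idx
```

Let's trace through this code step by step.

Initialize: table = {}
Entering loop: for idx in range(7):

After execution: table = {0: 0, 1: 1, 2: 4, 3: 9, 4: 16, 5: 25, 6: 36}
{0: 0, 1: 1, 2: 4, 3: 9, 4: 16, 5: 25, 6: 36}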